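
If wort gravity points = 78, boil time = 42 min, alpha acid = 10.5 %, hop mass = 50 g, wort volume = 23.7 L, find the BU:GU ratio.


U = 1.65·0.000125^(GP/1000)·(1−e^(−0.04t))/4.15;  IBU = (α/100)·m·U·1000/V;  BU:GU = IBU/GP
U = 1.65·0.000125^(78/1000)·(1−e^(−0.04·42))/4.15 = 0.1605
IBU = (10.5/100)·50·0.1605·1000/23.7 = 35.5493
BU:GU = 35.5493/78

0.4558


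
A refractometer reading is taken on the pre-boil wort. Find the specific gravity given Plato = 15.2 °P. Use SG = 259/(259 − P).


SG = 259/(259 − 15.2)

1.0623


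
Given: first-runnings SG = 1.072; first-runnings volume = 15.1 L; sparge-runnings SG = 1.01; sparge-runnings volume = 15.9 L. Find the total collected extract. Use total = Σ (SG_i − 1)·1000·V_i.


first = (1.072 − 1)·1000·15.1 = 1087.2000
sparge = (1.01 − 1)·1000·15.9 = 159.0000
total = 1087.2000 + 159.0000

1246.2000 gravity·L


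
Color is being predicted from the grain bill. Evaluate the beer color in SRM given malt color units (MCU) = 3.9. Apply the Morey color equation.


SRM = 1.4922 · MCU^0.6859
SRM = 1.4922 · 3.9^0.6859

3.7952 SRM


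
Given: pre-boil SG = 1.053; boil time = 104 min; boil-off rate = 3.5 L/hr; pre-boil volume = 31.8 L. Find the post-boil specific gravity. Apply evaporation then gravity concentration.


V_post = V_pre − rate·(t/60);  SG_post = 1 + (SG_pre−1)·V_pre/V_post
V_post = 31.8 − 3.5·(104/60) = 25.7333
SG_post = 1 + (1.053 − 1)·31.8/25.7333

1.0655


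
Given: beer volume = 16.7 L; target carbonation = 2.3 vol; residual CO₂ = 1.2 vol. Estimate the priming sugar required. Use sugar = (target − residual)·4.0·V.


sugar = (2.3 − 1.2)·4.0·16.7

73.4800 g


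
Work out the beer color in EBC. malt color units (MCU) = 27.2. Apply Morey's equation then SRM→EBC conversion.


SRM = 1.4922·MCU^0.6859;  EBC = SRM·1.97
SRM = 1.4922·27.2^0.6859 = 14.3813
EBC = 14.3813·1.97

28.3311 EBC


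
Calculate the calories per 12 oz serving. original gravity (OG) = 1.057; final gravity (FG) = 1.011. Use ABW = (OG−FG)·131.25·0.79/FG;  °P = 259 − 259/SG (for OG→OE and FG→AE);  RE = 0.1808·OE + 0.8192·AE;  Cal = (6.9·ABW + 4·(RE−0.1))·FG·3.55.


ABW = (1.057 − 1.011)·131.25·0.79/1.011 = 4.7177
OE = 259 − 259/1.057 = 13.9669 °P
AE = 259 − 259/1.011 = 2.8180 °P
RE = 0.1808·13.9669 + 0.8192·2.8180 = 4.8337 °P
Cal = (6.9·4.7177 + 4·(4.8337−0.1))·1.011·3.55

184.7902 kcal


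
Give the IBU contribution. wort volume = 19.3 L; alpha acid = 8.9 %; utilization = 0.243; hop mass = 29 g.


IBU = (α/100)·mass·U·1000 / V
IBU = (8.9/100)·29·0.243·1000 / 19.3

32.4965 IBU


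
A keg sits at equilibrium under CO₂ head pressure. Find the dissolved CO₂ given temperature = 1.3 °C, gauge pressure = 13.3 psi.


vols = (P + 14.695)·(0.01821 + 0.09011·e^(−0.04·T))
vols = (13.3 + 14.695)·(0.01821 + 0.09011·e^(−0.04·1.3))

2.9046 volumes


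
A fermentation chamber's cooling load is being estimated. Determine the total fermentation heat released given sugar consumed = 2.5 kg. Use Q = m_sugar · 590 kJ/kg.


Q = 2.5 · 590

1475.0000 kJ


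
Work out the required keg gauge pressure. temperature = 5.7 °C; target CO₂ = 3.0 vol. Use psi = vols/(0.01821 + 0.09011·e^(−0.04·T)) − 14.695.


psi = 3.0/(0.01821 + 0.09011·e^(−0.04·5.7)) − 14.695

18.6573 psi


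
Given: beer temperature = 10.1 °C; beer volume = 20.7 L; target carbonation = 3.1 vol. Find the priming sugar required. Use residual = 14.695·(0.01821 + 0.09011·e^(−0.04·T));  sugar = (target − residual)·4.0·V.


residual = 14.695·(0.01821 + 0.09011·e^(−0.04·10.1)) = 1.1517
sugar = (3.1 − 1.1517)·4.0·20.7

161.3219 g


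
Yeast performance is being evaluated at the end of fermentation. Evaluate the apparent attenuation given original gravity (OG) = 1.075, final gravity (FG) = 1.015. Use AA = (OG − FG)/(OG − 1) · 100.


AA = (1.075 − 1.015)/(1.075 − 1) · 100

80.0000 %


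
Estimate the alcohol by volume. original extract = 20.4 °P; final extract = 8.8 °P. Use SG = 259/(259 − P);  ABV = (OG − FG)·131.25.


OG = 259/(259 − 20.4) = 1.0855
FG = 259/(259 − 8.8) = 1.0352
ABV = (1.0855 − 1.0352)·131.25

6.6054 % ABV


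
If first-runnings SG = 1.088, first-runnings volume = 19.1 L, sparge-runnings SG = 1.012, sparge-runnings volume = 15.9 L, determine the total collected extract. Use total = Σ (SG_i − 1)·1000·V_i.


first = (1.088 − 1)·1000·19.1 = 1680.8000
sparge = (1.012 − 1)·1000·15.9 = 190.8000
total = 1680.8000 + 190.8000

1871.6000 gravity·L


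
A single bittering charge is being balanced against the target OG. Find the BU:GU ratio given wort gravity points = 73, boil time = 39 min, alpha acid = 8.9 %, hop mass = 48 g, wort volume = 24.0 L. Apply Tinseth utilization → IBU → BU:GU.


U = 1.65·0.000125^(GP/1000)·(1−e^(−0.04t))/4.15;  IBU = (α/100)·m·U·1000/V;  BU:GU = IBU/GP
U = 1.65·0.000125^(73/1000)·(1−e^(−0.04·39))/4.15 = 0.1630
IBU = (8.9/100)·48·0.1630·1000/24.0 = 29.0056
BU:GU = 29.0056/73

0.3973


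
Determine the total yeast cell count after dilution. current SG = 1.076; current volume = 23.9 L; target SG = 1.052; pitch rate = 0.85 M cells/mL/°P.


V_w = V·((SG_c−1)/(SG_t−1)−1);  °P = 259 − 259/SG_t;  cells = rate·(V+V_w)·°P
V_w = 23.9·((1.076−1)/(1.052−1)−1) = 11.0308
V_final = 23.9 + 11.0308 = 34.9308
°P = 259 − 259/1.052 = 12.8023
cells = 0.85·34.9308·12.8023

380.1145 billion cells


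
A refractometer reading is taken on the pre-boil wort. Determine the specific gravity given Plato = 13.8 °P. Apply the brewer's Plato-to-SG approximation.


SG = 259/(259 − P)
SG = 259/(259 − 13.8)

1.0563


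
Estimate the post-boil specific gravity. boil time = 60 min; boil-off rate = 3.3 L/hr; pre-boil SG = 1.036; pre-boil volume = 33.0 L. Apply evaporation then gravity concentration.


V_post = V_pre − rate·(t/60);  SG_post = 1 + (SG_pre−1)·V_pre/V_post
V_post = 33.0 − 3.3·(60/60) = 29.7000
SG_post = 1 + (1.036 − 1)·33.0/29.7000

1.0400


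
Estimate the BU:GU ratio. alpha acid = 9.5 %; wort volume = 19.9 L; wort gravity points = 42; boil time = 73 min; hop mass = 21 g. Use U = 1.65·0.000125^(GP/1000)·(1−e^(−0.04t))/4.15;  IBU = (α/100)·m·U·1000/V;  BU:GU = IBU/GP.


U = 1.65·0.000125^(42/1000)·(1−e^(−0.04·73))/4.15 = 0.2579
IBU = (9.5/100)·21·0.2579·1000/19.9 = 25.8534
BU:GU = 25.8534/42

0.6156


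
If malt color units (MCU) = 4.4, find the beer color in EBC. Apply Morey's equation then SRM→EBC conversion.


SRM = 1.4922·MCU^0.6859;  EBC = SRM·1.97
SRM = 1.4922·4.4^0.6859 = 4.1226
EBC = 4.1226·1.97

8.1215 EBC


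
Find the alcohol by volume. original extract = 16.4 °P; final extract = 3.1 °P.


SG = 259/(259 − P);  ABV = (OG − FG)·131.25
OG = 259/(259 − 16.4) = 1.0676
FG = 259/(259 − 3.1) = 1.0121
ABV = (1.0676 − 1.0121)·131.25

7.2827 % ABV


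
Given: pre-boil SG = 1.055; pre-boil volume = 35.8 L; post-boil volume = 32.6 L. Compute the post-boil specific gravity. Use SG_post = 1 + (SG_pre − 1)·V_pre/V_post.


pts_pre = (1.055 − 1)·1000 = 55.0000
pts_post = 55.0000·35.8/32.6 = 60.3988
SG_post = 1 + 60.3988/1000

1.0604


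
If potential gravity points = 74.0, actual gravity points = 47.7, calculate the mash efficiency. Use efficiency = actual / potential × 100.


efficiency = 47.7 / 74.0 × 100

64.4595 %


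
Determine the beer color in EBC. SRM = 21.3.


EBC = SRM · 1.97
EBC = 21.3 · 1.97

41.9610 EBC


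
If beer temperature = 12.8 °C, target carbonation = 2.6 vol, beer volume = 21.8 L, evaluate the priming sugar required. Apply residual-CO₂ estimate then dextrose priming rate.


residual = 14.695·(0.01821 + 0.09011·e^(−0.04·T));  sugar = (target − residual)·4.0·V
residual = 14.695·(0.01821 + 0.09011·e^(−0.04·12.8)) = 1.0612
sugar = (2.6 − 1.0612)·4.0·21.8

134.1866 g


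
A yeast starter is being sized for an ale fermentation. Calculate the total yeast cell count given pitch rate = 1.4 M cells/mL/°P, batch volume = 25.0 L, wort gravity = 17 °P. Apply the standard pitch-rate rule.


cells (billions) = rate · V_L · °P
cells = 1.4 · 25.0 · 17

595.0000 billion cells


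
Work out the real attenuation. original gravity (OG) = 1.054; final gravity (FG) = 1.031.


AA = (OG−FG)/(OG−1)·100;  RA = AA·0.8192
AA = (1.054 − 1.031)/(1.054 − 1)·100 = 42.5926
RA = 42.5926·0.8192

34.8919 %


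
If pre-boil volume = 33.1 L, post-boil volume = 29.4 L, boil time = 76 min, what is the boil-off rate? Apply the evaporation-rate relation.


rate = (V_pre − V_post) / (t_min/60)
rate = (33.1 − 29.4) / (76/60)

2.9211 L/hr


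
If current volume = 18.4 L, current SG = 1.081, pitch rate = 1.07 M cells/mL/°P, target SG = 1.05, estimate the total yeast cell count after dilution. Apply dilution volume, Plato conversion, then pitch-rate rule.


V_w = V·((SG_c−1)/(SG_t−1)−1);  °P = 259 − 259/SG_t;  cells = rate·(V+V_w)·°P
V_w = 18.4·((1.081−1)/(1.05−1)−1) = 11.4080
V_final = 18.4 + 11.4080 = 29.8080
°P = 259 − 259/1.05 = 12.3333
cells = 1.07·29.8080·12.3333

393.3662 billion cells


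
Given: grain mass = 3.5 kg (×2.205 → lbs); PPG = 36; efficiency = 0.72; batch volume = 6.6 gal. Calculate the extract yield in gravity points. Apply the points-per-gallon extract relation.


points = lbs × PPG × eff / vol
lbs = 3.5 × 2.205 = 7.7175
points = 7.7175 × 36 × 0.72 / 6.6

30.3087 points


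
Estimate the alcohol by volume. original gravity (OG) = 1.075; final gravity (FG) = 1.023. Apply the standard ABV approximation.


ABV = (OG − FG) · 131.25
ABV = (1.075 − 1.023) · 131.25

6.8250 % ABV


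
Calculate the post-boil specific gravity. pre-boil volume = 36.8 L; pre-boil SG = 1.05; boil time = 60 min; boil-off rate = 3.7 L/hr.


V_post = V_pre − rate·(t/60);  SG_post = 1 + (SG_pre−1)·V_pre/V_post
V_post = 36.8 − 3.7·(60/60) = 33.1000
SG_post = 1 + (1.05 − 1)·36.8/33.1000

1.0556


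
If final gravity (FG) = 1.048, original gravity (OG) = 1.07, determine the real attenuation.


AA = (OG−FG)/(OG−1)·100;  RA = AA·0.8192
AA = (1.07 − 1.048)/(1.07 − 1)·100 = 31.4286
RA = 31.4286·0.8192

25.7463 %


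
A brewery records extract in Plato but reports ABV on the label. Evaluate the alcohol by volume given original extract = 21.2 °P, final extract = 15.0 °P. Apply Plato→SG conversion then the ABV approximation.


SG = 259/(259 − P);  ABV = (OG − FG)·131.25
OG = 259/(259 − 21.2) = 1.0892
FG = 259/(259 − 15.0) = 1.0615
ABV = (1.0892 − 1.0615)·131.25

3.6324 % ABV


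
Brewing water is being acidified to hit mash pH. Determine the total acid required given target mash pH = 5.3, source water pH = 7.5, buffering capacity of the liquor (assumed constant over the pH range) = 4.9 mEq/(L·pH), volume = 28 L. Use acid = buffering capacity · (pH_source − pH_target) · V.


acid = 4.9 · (7.5 − 5.3) · 28

301.8400 mEq


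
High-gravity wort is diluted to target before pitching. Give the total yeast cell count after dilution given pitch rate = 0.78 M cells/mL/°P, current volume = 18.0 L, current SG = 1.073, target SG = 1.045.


V_w = V·((SG_c−1)/(SG_t−1)−1);  °P = 259 − 259/SG_t;  cells = rate·(V+V_w)·°P
V_w = 18.0·((1.073−1)/(1.045−1)−1) = 11.2000
V_final = 18.0 + 11.2000 = 29.2000
°P = 259 − 259/1.045 = 11.1531
cells = 0.78·29.2000·11.1531

254.0232 billion cells


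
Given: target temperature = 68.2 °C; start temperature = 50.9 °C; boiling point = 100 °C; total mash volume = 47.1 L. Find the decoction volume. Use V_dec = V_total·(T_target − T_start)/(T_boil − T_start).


V_dec = 47.1·(68.2 − 50.9)/(100 − 50.9)

16.5953 L


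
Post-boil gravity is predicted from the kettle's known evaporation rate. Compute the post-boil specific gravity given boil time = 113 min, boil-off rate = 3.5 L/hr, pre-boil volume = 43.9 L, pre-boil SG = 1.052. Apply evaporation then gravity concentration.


V_post = V_pre − rate·(t/60);  SG_post = 1 + (SG_pre−1)·V_pre/V_post
V_post = 43.9 − 3.5·(113/60) = 37.3083
SG_post = 1 + (1.052 − 1)·43.9/37.3083

1.0612


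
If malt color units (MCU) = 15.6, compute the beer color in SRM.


SRM = 1.4922 · MCU^0.6859
SRM = 1.4922 · 15.6^0.6859

9.8218 SRM


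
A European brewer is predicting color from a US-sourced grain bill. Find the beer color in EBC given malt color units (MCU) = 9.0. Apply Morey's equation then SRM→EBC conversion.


SRM = 1.4922·MCU^0.6859;  EBC = SRM·1.97
SRM = 1.4922·9.0^0.6859 = 6.7351
EBC = 6.7351·1.97

13.2681 EBC


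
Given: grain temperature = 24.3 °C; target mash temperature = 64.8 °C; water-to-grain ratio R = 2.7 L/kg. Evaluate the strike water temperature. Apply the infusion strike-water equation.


T_strike = (0.41/R)·(T_mash − T_grain) + T_mash
T_strike = (0.41/2.7)·(64.8 − 24.3) + 64.8

70.9500 °C


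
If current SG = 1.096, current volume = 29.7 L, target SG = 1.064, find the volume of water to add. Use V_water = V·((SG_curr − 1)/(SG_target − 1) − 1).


V_water = 29.7·((1.096 − 1)/(1.064 − 1) − 1)

14.8500 L


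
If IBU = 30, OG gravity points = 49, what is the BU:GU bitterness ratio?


BU:GU = IBU / OG_points
BU:GU = 30 / 49

0.6122


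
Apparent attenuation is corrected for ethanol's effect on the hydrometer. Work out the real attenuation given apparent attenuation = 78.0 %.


RA = AA · 0.8192
RA = 78.0 · 0.8192

63.8976 %


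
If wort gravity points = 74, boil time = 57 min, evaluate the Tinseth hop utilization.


U = 1.65·0.000125^(GP/1000) · (1 − e^(−0.04·t))/4.15
bigness = 1.65·0.000125^(74/1000) = 0.8485
boil_factor = (1 − e^(−0.04·57))/4.15 = 0.2163
U = 0.8485 · 0.2163

0.1835


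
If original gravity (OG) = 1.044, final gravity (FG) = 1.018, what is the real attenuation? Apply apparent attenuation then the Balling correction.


AA = (OG−FG)/(OG−1)·100;  RA = AA·0.8192
AA = (1.044 − 1.018)/(1.044 − 1)·100 = 59.0909
RA = 59.0909·0.8192

48.4073 %


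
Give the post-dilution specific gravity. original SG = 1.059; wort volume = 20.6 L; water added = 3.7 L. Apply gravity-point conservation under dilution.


SG_new = 1 + (SG_old − 1)·V_old/(V_old + V_water)
pts = (1.059 − 1)·1000·20.6/(20.6 + 3.7) = 50.0165
SG_new = 1 + 50.0165/1000

1.0500


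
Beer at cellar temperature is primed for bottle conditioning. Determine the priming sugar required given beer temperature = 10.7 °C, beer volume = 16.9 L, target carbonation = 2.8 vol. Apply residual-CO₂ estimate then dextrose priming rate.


residual = 14.695·(0.01821 + 0.09011·e^(−0.04·T));  sugar = (target − residual)·4.0·V
residual = 14.695·(0.01821 + 0.09011·e^(−0.04·10.7)) = 1.1307
sugar = (2.8 − 1.1307)·4.0·16.9

112.8445 g


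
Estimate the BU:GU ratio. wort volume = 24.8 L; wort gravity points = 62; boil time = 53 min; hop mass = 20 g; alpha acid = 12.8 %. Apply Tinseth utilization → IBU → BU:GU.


U = 1.65·0.000125^(GP/1000)·(1−e^(−0.04t))/4.15;  IBU = (α/100)·m·U·1000/V;  BU:GU = IBU/GP
U = 1.65·0.000125^(62/1000)·(1−e^(−0.04·53))/4.15 = 0.2004
IBU = (12.8/100)·20·0.2004·1000/24.8 = 20.6871
BU:GU = 20.6871/62

0.3337


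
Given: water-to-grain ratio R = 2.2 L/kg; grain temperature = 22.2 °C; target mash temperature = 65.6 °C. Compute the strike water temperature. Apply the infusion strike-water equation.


T_strike = (0.41/R)·(T_mash − T_grain) + T_mash
T_strike = (0.41/2.2)·(65.6 − 22.2) + 65.6

73.6882 °C


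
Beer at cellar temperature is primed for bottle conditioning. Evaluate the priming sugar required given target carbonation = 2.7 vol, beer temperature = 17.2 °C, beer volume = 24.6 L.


residual = 14.695·(0.01821 + 0.09011·e^(−0.04·T));  sugar = (target − residual)·4.0·V
residual = 14.695·(0.01821 + 0.09011·e^(−0.04·17.2)) = 0.9331
sugar = (2.7 − 0.9331)·4.0·24.6

173.8634 g


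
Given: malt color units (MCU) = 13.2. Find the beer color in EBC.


SRM = 1.4922·MCU^0.6859;  EBC = SRM·1.97
SRM = 1.4922·13.2^0.6859 = 8.7585
EBC = 8.7585·1.97

17.2542 EBC


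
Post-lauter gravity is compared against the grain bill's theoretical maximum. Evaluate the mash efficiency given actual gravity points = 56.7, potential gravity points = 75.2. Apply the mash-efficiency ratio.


efficiency = actual / potential × 100
efficiency = 56.7 / 75.2 × 100

75.3989 %


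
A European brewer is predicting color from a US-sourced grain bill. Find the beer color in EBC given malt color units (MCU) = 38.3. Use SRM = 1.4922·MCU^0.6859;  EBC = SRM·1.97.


SRM = 1.4922·38.3^0.6859 = 18.1862
EBC = 18.1862·1.97

35.8269 EBC


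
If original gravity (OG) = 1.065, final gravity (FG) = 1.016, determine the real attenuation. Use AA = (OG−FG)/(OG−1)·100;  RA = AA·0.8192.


AA = (1.065 − 1.016)/(1.065 − 1)·100 = 75.3846
RA = 75.3846·0.8192

61.7551 %


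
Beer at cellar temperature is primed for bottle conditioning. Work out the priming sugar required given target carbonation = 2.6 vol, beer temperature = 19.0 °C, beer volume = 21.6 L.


residual = 14.695·(0.01821 + 0.09011·e^(−0.04·T));  sugar = (target − residual)·4.0·V
residual = 14.695·(0.01821 + 0.09011·e^(−0.04·19.0)) = 0.8869
sugar = (2.6 − 0.8869)·4.0·21.6

148.0149 g


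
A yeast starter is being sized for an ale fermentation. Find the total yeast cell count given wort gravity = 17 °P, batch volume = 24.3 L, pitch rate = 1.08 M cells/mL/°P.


cells (billions) = rate · V_L · °P
cells = 1.08 · 24.3 · 17

446.1480 billion cells


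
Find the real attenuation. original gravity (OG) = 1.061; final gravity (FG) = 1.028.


AA = (OG−FG)/(OG−1)·100;  RA = AA·0.8192
AA = (1.061 − 1.028)/(1.061 − 1)·100 = 54.0984
RA = 54.0984·0.8192

44.3174 %


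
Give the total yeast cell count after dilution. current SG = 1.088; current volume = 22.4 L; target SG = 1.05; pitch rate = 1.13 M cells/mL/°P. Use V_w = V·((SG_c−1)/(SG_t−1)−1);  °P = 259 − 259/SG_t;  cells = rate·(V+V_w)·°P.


V_w = 22.4·((1.088−1)/(1.05−1)−1) = 17.0240
V_final = 22.4 + 17.0240 = 39.4240
°P = 259 − 259/1.05 = 12.3333
cells = 1.13·39.4240·12.3333

549.4391 billion cells


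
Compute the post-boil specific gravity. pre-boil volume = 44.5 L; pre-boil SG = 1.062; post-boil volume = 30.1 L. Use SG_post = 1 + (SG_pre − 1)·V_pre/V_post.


pts_pre = (1.062 − 1)·1000 = 62.0000
pts_post = 62.0000·44.5/30.1 = 91.6611
SG_post = 1 + 91.6611/1000

1.0917


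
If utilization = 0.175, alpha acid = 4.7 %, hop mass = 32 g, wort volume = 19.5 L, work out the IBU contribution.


IBU = (α/100)·mass·U·1000 / V
IBU = (4.7/100)·32·0.175·1000 / 19.5

13.4974 IBU


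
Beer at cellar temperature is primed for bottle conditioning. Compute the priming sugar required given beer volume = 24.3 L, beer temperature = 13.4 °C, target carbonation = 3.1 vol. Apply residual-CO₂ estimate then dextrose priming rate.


residual = 14.695·(0.01821 + 0.09011·e^(−0.04·T));  sugar = (target − residual)·4.0·V
residual = 14.695·(0.01821 + 0.09011·e^(−0.04·13.4)) = 1.0423
sugar = (3.1 − 1.0423)·4.0·24.3

200.0041 g


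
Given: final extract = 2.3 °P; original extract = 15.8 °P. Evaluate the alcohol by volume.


SG = 259/(259 − P);  ABV = (OG − FG)·131.25
OG = 259/(259 − 15.8) = 1.0650
FG = 259/(259 − 2.3) = 1.0090
ABV = (1.0650 − 1.0090)·131.25

7.3509 % ABV


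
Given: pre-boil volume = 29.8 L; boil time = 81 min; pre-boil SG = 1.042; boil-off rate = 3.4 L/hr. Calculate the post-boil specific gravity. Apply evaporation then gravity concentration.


V_post = V_pre − rate·(t/60);  SG_post = 1 + (SG_pre−1)·V_pre/V_post
V_post = 29.8 − 3.4·(81/60) = 25.2100
SG_post = 1 + (1.042 − 1)·29.8/25.2100

1.0496


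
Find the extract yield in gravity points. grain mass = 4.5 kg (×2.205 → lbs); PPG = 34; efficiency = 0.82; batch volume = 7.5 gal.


points = lbs × PPG × eff / vol
lbs = 4.5 × 2.205 = 9.9225
points = 9.9225 × 34 × 0.82 / 7.5

36.8852 points


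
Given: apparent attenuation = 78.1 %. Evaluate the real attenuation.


RA = AA · 0.8192
RA = 78.1 · 0.8192

63.9795 %


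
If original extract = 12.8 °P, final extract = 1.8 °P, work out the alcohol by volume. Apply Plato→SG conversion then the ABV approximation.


SG = 259/(259 − P);  ABV = (OG − FG)·131.25
OG = 259/(259 − 12.8) = 1.0520
FG = 259/(259 − 1.8) = 1.0070
ABV = (1.0520 − 1.0070)·131.25

5.9052 % ABV


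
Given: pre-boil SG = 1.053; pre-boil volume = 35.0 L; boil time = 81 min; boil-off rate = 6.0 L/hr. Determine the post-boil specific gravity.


V_post = V_pre − rate·(t/60);  SG_post = 1 + (SG_pre−1)·V_pre/V_post
V_post = 35.0 − 6.0·(81/60) = 26.9000
SG_post = 1 + (1.053 − 1)·35.0/26.9000

1.0690


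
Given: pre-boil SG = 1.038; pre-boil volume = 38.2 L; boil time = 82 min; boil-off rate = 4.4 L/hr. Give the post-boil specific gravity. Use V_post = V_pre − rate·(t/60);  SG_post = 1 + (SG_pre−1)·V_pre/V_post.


V_post = 38.2 − 4.4·(82/60) = 32.1867
SG_post = 1 + (1.038 − 1)·38.2/32.1867

1.0451


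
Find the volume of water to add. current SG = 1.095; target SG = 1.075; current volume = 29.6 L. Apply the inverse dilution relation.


V_water = V·((SG_curr − 1)/(SG_target − 1) − 1)
V_water = 29.6·((1.095 − 1)/(1.075 − 1) − 1)

7.8933 L


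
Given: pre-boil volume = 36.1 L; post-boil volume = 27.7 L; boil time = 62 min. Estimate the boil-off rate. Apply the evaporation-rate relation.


rate = (V_pre − V_post) / (t_min/60)
rate = (36.1 − 27.7) / (62/60)

8.1290 L/hr


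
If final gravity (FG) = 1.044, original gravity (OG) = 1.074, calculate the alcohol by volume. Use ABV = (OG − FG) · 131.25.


ABV = (1.074 − 1.044) · 131.25

3.9375 % ABV


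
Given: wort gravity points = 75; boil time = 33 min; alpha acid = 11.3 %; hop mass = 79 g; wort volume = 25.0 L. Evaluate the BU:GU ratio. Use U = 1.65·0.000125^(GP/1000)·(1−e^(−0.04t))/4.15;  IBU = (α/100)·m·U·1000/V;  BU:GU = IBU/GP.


U = 1.65·0.000125^(75/1000)·(1−e^(−0.04·33))/4.15 = 0.1485
IBU = (11.3/100)·79·0.1485·1000/25.0 = 53.0266
BU:GU = 53.0266/75

0.7070


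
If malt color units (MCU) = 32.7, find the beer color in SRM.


SRM = 1.4922 · MCU^0.6859
SRM = 1.4922 · 32.7^0.6859

16.3176 SRM


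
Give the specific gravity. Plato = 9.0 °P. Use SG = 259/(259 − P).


SG = 259/(259 − 9.0)

1.0360


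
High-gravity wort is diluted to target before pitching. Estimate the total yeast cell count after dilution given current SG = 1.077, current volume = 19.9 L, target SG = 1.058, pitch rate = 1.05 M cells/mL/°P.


V_w = V·((SG_c−1)/(SG_t−1)−1);  °P = 259 − 259/SG_t;  cells = rate·(V+V_w)·°P
V_w = 19.9·((1.077−1)/(1.058−1)−1) = 6.5190
V_final = 19.9 + 6.5190 = 26.4190
°P = 259 − 259/1.058 = 14.1985
cells = 1.05·26.4190·14.1985

393.8648 billion cells


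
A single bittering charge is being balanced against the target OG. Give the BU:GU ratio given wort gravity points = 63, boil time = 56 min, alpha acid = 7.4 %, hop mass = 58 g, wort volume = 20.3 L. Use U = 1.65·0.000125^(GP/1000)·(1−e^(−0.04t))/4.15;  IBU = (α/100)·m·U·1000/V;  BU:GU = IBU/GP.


U = 1.65·0.000125^(63/1000)·(1−e^(−0.04·56))/4.15 = 0.2017
IBU = (7.4/100)·58·0.2017·1000/20.3 = 42.6402
BU:GU = 42.6402/63

0.6768


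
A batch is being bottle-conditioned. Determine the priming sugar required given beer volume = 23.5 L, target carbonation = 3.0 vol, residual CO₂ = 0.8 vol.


sugar = (target − residual)·4.0·V
sugar = (3.0 − 0.8)·4.0·23.5

206.8000 g


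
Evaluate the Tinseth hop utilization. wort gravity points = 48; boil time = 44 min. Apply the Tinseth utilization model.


U = 1.65·0.000125^(GP/1000) · (1 − e^(−0.04·t))/4.15
bigness = 1.65·0.000125^(48/1000) = 1.0719
boil_factor = (1 − e^(−0.04·44))/4.15 = 0.1995
U = 1.0719 · 0.1995

0.2138


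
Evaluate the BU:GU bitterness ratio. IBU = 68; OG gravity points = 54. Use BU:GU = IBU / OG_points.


BU:GU = 68 / 54

1.2593


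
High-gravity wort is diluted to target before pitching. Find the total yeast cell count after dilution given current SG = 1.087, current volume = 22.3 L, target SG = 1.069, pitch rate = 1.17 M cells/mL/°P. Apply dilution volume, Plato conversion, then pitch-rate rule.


V_w = V·((SG_c−1)/(SG_t−1)−1);  °P = 259 − 259/SG_t;  cells = rate·(V+V_w)·°P
V_w = 22.3·((1.087−1)/(1.069−1)−1) = 5.8174
V_final = 22.3 + 5.8174 = 28.1174
°P = 259 − 259/1.069 = 16.7175
cells = 1.17·28.1174·16.7175

549.9612 billion cells


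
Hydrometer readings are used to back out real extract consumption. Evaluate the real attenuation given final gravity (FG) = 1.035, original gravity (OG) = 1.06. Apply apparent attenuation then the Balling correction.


AA = (OG−FG)/(OG−1)·100;  RA = AA·0.8192
AA = (1.06 − 1.035)/(1.06 − 1)·100 = 41.6667
RA = 41.6667·0.8192

34.1333 %


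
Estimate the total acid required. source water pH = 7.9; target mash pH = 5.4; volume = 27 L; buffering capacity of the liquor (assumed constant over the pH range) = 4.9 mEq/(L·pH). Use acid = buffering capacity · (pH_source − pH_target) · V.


acid = 4.9 · (7.9 − 5.4) · 27

330.7500 mEq


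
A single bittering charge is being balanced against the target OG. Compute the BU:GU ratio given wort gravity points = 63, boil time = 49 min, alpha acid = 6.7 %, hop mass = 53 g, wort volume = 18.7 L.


U = 1.65·0.000125^(GP/1000)·(1−e^(−0.04t))/4.15;  IBU = (α/100)·m·U·1000/V;  BU:GU = IBU/GP
U = 1.65·0.000125^(63/1000)·(1−e^(−0.04·49))/4.15 = 0.1939
IBU = (6.7/100)·53·0.1939·1000/18.7 = 36.8226
BU:GU = 36.8226/63

0.5845


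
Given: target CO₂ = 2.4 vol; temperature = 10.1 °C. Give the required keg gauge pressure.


psi = vols/(0.01821 + 0.09011·e^(−0.04·T)) − 14.695
psi = 2.4/(0.01821 + 0.09011·e^(−0.04·10.1)) − 14.695

15.9284 psi


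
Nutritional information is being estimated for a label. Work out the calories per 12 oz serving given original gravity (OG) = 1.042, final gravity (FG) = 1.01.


ABW = (OG−FG)·131.25·0.79/FG;  °P = 259 − 259/SG (for OG→OE and FG→AE);  RE = 0.1808·OE + 0.8192·AE;  Cal = (6.9·ABW + 4·(RE−0.1))·FG·3.55
ABW = (1.042 − 1.01)·131.25·0.79/1.01 = 3.2851
OE = 259 − 259/1.042 = 10.4395 °P
AE = 259 − 259/1.01 = 2.5644 °P
RE = 0.1808·10.4395 + 0.8192·2.5644 = 3.9882 °P
Cal = (6.9·3.2851 + 4·(3.9882−0.1))·1.01·3.55

137.0388 kcal


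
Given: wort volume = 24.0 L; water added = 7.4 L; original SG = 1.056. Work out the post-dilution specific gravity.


SG_new = 1 + (SG_old − 1)·V_old/(V_old + V_water)
pts = (1.056 − 1)·1000·24.0/(24.0 + 7.4) = 42.8025
SG_new = 1 + 42.8025/1000

1.0428


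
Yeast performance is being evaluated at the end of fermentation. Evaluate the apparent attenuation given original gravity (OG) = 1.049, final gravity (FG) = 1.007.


AA = (OG − FG)/(OG − 1) · 100
AA = (1.049 − 1.007)/(1.049 − 1) · 100

85.7143 %


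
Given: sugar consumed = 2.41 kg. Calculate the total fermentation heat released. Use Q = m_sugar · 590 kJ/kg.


Q = 2.41 · 590

1421.9000 kJ


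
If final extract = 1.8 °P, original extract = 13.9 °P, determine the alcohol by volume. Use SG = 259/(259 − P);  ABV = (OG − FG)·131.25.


OG = 259/(259 − 13.9) = 1.0567
FG = 259/(259 − 1.8) = 1.0070
ABV = (1.0567 − 1.0070)·131.25

6.5248 % ABV


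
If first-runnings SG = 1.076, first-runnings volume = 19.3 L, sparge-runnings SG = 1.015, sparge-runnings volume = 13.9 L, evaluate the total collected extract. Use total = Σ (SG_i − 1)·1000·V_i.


first = (1.076 − 1)·1000·19.3 = 1466.8000
sparge = (1.015 − 1)·1000·13.9 = 208.5000
total = 1466.8000 + 208.5000

1675.3000 gravity·L


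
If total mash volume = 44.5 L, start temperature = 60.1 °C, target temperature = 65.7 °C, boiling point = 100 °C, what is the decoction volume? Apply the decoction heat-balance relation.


V_dec = V_total·(T_target − T_start)/(T_boil − T_start)
V_dec = 44.5·(65.7 − 60.1)/(100 − 60.1)

6.2456 L


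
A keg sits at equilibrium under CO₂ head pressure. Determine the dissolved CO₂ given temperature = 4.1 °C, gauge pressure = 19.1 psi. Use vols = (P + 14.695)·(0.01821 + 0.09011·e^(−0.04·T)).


vols = (19.1 + 14.695)·(0.01821 + 0.09011·e^(−0.04·4.1))

3.2001 volumes


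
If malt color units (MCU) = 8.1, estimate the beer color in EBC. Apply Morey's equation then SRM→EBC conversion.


SRM = 1.4922·MCU^0.6859;  EBC = SRM·1.97
SRM = 1.4922·8.1^0.6859 = 6.2655
EBC = 6.2655·1.97

12.3431 EBC


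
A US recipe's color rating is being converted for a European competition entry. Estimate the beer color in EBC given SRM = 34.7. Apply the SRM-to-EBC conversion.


EBC = SRM · 1.97
EBC = 34.7 · 1.97

68.3590 EBC


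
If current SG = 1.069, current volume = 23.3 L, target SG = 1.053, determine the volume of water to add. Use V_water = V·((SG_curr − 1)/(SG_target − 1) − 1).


V_water = 23.3·((1.069 − 1)/(1.053 − 1) − 1)

7.0340 L


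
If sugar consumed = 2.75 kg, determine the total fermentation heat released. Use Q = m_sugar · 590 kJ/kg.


Q = 2.75 · 590

1622.5000 kJ


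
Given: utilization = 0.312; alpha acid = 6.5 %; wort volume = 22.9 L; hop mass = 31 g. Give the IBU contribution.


IBU = (α/100)·mass·U·1000 / V
IBU = (6.5/100)·31·0.312·1000 / 22.9

27.4533 IBU


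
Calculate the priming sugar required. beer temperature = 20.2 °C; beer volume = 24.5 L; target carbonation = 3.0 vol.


residual = 14.695·(0.01821 + 0.09011·e^(−0.04·T));  sugar = (target − residual)·4.0·V
residual = 14.695·(0.01821 + 0.09011·e^(−0.04·20.2)) = 0.8578
sugar = (3.0 − 0.8578)·4.0·24.5

209.9315 g


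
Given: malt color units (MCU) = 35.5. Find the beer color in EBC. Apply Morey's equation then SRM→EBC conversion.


SRM = 1.4922·MCU^0.6859;  EBC = SRM·1.97
SRM = 1.4922·35.5^0.6859 = 17.2635
EBC = 17.2635·1.97

34.0091 EBC


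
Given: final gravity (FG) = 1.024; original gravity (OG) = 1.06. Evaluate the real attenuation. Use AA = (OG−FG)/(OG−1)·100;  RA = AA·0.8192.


AA = (1.06 − 1.024)/(1.06 − 1)·100 = 60.0000
RA = 60.0000·0.8192

49.1520 %


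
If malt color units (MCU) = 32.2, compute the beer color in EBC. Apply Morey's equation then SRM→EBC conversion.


SRM = 1.4922·MCU^0.6859;  EBC = SRM·1.97
SRM = 1.4922·32.2^0.6859 = 16.1460
EBC = 16.1460·1.97

31.8077 EBC


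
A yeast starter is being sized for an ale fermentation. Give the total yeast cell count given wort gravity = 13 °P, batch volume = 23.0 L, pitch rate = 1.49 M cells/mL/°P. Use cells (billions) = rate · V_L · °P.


cells = 1.49 · 23.0 · 13

445.5100 billion cells


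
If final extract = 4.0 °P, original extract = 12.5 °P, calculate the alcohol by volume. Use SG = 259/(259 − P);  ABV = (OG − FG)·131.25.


OG = 259/(259 − 12.5) = 1.0507
FG = 259/(259 − 4.0) = 1.0157
ABV = (1.0507 − 1.0157)·131.25

4.5969 % ABV


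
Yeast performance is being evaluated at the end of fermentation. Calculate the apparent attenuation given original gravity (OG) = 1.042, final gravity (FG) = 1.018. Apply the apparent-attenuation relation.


AA = (OG − FG)/(OG − 1) · 100
AA = (1.042 − 1.018)/(1.042 − 1) · 100

57.1429 %


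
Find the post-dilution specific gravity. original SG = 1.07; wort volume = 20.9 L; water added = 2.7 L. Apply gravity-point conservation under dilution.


SG_new = 1 + (SG_old − 1)·V_old/(V_old + V_water)
pts = (1.07 − 1)·1000·20.9/(20.9 + 2.7) = 61.9915
SG_new = 1 + 61.9915/1000

1.0620


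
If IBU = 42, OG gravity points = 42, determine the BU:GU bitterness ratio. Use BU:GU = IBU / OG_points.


BU:GU = 42 / 42

1.0000


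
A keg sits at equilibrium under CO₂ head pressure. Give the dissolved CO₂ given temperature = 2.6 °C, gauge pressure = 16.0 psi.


vols = (P + 14.695)·(0.01821 + 0.09011·e^(−0.04·T))
vols = (16.0 + 14.695)·(0.01821 + 0.09011·e^(−0.04·2.6))

3.0517 volumes


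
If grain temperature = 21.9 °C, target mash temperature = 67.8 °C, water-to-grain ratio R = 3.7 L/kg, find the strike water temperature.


T_strike = (0.41/R)·(T_mash − T_grain) + T_mash
T_strike = (0.41/3.7)·(67.8 − 21.9) + 67.8

72.8862 °C


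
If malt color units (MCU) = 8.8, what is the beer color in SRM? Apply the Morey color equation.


SRM = 1.4922 · MCU^0.6859
SRM = 1.4922 · 8.8^0.6859

6.6320 SRM


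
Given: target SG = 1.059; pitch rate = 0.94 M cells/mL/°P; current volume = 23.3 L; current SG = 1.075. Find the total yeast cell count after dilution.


V_w = V·((SG_c−1)/(SG_t−1)−1);  °P = 259 − 259/SG_t;  cells = rate·(V+V_w)·°P
V_w = 23.3·((1.075−1)/(1.059−1)−1) = 6.3186
V_final = 23.3 + 6.3186 = 29.6186
°P = 259 − 259/1.059 = 14.4297
cells = 0.94·29.6186·14.4297

401.7435 billion cells


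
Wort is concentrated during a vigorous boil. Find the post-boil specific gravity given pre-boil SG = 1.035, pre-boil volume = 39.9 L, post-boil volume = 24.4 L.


SG_post = 1 + (SG_pre − 1)·V_pre/V_post
pts_pre = (1.035 − 1)·1000 = 35.0000
pts_post = 35.0000·39.9/24.4 = 57.2336
SG_post = 1 + 57.2336/1000

1.0572


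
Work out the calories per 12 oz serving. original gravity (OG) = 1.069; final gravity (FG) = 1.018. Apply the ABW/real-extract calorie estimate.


ABW = (OG−FG)·131.25·0.79/FG;  °P = 259 − 259/SG (for OG→OE and FG→AE);  RE = 0.1808·OE + 0.8192·AE;  Cal = (6.9·ABW + 4·(RE−0.1))·FG·3.55
ABW = (1.069 − 1.018)·131.25·0.79/1.018 = 5.1946
OE = 259 − 259/1.069 = 16.7175 °P
AE = 259 − 259/1.018 = 4.5796 °P
RE = 0.1808·16.7175 + 0.8192·4.5796 = 6.7741 °P
Cal = (6.9·5.1946 + 4·(6.7741−0.1))·1.018·3.55

226.0093 kcal


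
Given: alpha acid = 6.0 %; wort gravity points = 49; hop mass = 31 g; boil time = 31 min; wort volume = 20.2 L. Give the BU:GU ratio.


U = 1.65·0.000125^(GP/1000)·(1−e^(−0.04t))/4.15;  IBU = (α/100)·m·U·1000/V;  BU:GU = IBU/GP
U = 1.65·0.000125^(49/1000)·(1−e^(−0.04·31))/4.15 = 0.1819
IBU = (6.0/100)·31·0.1819·1000/20.2 = 16.7487
BU:GU = 16.7487/49

0.3418


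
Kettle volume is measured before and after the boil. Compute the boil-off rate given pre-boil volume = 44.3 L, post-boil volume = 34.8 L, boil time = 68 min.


rate = (V_pre − V_post) / (t_min/60)
rate = (44.3 − 34.8) / (68/60)

8.3824 L/hr


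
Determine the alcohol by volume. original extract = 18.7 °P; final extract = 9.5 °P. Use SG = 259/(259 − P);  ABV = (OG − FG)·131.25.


OG = 259/(259 − 18.7) = 1.0778
FG = 259/(259 − 9.5) = 1.0381
ABV = (1.0778 − 1.0381)·131.25

5.2163 % ABV


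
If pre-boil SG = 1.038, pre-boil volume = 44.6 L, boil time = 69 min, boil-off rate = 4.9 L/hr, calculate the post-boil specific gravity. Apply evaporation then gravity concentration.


V_post = V_pre − rate·(t/60);  SG_post = 1 + (SG_pre−1)·V_pre/V_post
V_post = 44.6 − 4.9·(69/60) = 38.9650
SG_post = 1 + (1.038 − 1)·44.6/38.9650

1.0435


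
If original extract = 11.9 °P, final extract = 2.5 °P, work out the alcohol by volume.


SG = 259/(259 − P);  ABV = (OG − FG)·131.25
OG = 259/(259 − 11.9) = 1.0482
FG = 259/(259 − 2.5) = 1.0097
ABV = (1.0482 − 1.0097)·131.25

5.0416 % ABV


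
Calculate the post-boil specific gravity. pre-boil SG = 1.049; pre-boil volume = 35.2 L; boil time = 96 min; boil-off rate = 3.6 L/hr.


V_post = V_pre − rate·(t/60);  SG_post = 1 + (SG_pre−1)·V_pre/V_post
V_post = 35.2 − 3.6·(96/60) = 29.4400
SG_post = 1 + (1.049 − 1)·35.2/29.4400

1.0586


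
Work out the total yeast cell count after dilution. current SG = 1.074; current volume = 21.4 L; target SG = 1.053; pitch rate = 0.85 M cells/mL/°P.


V_w = V·((SG_c−1)/(SG_t−1)−1);  °P = 259 − 259/SG_t;  cells = rate·(V+V_w)·°P
V_w = 21.4·((1.074−1)/(1.053−1)−1) = 8.4792
V_final = 21.4 + 8.4792 = 29.8792
°P = 259 − 259/1.053 = 13.0361
cells = 0.85·29.8792·13.0361

331.0822 billion cells


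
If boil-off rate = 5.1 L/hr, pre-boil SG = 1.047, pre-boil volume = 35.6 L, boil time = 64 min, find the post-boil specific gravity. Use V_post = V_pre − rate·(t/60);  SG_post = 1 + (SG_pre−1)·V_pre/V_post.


V_post = 35.6 − 5.1·(64/60) = 30.1600
SG_post = 1 + (1.047 − 1)·35.6/30.1600

1.0555


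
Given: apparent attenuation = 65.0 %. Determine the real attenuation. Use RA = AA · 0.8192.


RA = 65.0 · 0.8192

53.2480 %


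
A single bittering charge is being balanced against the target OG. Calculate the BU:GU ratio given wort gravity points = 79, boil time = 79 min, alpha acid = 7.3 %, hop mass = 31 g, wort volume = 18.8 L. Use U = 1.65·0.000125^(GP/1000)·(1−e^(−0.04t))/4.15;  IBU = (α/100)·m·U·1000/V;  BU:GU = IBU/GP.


U = 1.65·0.000125^(79/1000)·(1−e^(−0.04·79))/4.15 = 0.1872
IBU = (7.3/100)·31·0.1872·1000/18.8 = 22.5315
BU:GU = 22.5315/79

0.2852


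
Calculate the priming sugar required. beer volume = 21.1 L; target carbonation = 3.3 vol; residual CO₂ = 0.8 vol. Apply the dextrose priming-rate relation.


sugar = (target − residual)·4.0·V
sugar = (3.3 − 0.8)·4.0·21.1

211.0000 g


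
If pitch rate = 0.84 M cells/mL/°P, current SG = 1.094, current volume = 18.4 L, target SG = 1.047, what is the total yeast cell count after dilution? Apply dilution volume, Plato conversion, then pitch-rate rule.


V_w = V·((SG_c−1)/(SG_t−1)−1);  °P = 259 − 259/SG_t;  cells = rate·(V+V_w)·°P
V_w = 18.4·((1.094−1)/(1.047−1)−1) = 18.4000
V_final = 18.4 + 18.4000 = 36.8000
°P = 259 − 259/1.047 = 11.6266
cells = 0.84·36.8000·11.6266

359.4000 billion cells


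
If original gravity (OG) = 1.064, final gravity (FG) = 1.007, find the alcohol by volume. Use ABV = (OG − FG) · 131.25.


ABV = (1.064 − 1.007) · 131.25

7.4813 % ABV


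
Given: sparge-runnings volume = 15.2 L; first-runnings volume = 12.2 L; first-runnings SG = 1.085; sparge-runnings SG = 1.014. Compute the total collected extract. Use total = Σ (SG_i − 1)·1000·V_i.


first = (1.085 − 1)·1000·12.2 = 1037.0000
sparge = (1.014 − 1)·1000·15.2 = 212.8000
total = 1037.0000 + 212.8000

1249.8000 gravity·L


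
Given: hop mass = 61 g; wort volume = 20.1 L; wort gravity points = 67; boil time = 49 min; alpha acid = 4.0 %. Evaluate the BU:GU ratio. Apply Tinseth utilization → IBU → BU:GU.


U = 1.65·0.000125^(GP/1000)·(1−e^(−0.04t))/4.15;  IBU = (α/100)·m·U·1000/V;  BU:GU = IBU/GP
U = 1.65·0.000125^(67/1000)·(1−e^(−0.04·49))/4.15 = 0.1871
IBU = (4.0/100)·61·0.1871·1000/20.1 = 22.7084
BU:GU = 22.7084/67

0.3389


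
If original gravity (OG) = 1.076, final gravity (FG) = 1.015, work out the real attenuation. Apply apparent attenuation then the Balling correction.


AA = (OG−FG)/(OG−1)·100;  RA = AA·0.8192
AA = (1.076 − 1.015)/(1.076 − 1)·100 = 80.2632
RA = 80.2632·0.8192

65.7516 %


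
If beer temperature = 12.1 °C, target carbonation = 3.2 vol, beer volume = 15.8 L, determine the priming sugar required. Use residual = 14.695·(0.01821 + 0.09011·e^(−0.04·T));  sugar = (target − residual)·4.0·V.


residual = 14.695·(0.01821 + 0.09011·e^(−0.04·12.1)) = 1.0837
sugar = (3.2 − 1.0837)·4.0·15.8

133.7503 g


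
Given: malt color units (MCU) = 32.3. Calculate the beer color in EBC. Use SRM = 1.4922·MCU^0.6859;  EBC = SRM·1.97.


SRM = 1.4922·32.3^0.6859 = 16.1804
EBC = 16.1804·1.97

31.8754 EBC
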